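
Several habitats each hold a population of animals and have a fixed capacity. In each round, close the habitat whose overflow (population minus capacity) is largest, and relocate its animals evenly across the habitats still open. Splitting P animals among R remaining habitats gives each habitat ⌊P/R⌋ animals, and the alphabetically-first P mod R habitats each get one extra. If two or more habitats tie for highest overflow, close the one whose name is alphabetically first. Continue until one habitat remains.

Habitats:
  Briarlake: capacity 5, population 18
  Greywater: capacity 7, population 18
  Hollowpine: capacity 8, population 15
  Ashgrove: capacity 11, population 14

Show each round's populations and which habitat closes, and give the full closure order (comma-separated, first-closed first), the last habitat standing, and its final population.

Closure order: Briarlake, Greywater, Hollowpine
Last habitat: Ashgrove with 65 animals

Round 1: Ashgrove=14 Briarlake=18 Greywater=18 Hollowpine=15 → close Briarlake (overflow 13)
  18÷3 = 6 each, +1 to first 0
Round 2: Ashgrove=20 Greywater=24 Hollowpine=21 → close Greywater (overflow 17)
  24÷2 = 12 each, +1 to first 0
Round 3: Ashgrove=32 Hollowpine=33 → close Hollowpine (overflow 25)
  33÷1 = 33 each, +1 to first 0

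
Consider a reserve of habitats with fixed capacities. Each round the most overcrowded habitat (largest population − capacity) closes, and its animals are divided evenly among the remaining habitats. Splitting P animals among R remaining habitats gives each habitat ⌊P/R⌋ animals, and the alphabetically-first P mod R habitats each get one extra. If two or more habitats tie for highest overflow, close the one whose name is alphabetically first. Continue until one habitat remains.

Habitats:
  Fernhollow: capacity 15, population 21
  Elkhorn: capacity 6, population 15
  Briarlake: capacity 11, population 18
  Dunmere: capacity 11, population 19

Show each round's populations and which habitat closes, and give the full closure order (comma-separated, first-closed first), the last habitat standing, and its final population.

Round 1: Briarlake=18 Dunmere=19 Elkhorn=15 Fernhollow=21 → close Elkhorn (overflow 9)
  15÷3 = 5 each, +1 to first 0
Round 2: Briarlake=23 Dunmere=24 Fernhollow=26 → close Dunmere (overflow 13)
  24÷2 = 12 each, +1 to first 0
Round 3: Briarlake=35 Fernhollow=38 → close Briarlake (overflow 24)
  35÷1 = 35 each, +1 to first 0

Closure order: Elkhorn, Dunmere, Briarlake
Last habitat: Fernhollow with 73 animals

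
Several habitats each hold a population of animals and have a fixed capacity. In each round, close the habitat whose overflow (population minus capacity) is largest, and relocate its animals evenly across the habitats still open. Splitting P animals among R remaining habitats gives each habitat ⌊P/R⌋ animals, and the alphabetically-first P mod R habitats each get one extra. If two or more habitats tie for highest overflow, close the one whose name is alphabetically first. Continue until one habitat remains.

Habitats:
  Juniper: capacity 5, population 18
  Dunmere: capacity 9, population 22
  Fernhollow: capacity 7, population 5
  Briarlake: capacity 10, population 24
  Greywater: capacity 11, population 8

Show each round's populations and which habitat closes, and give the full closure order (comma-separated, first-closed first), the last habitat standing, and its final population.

Round 1: Briarlake=24 Dunmere=22 Fernhollow=5 Greywater=8 Juniper=18 → close Briarlake (overflow 14)
  24÷4 = 6 each, +1 to first 0
Round 2: Dunmere=28 Fernhollow=11 Greywater=14 Juniper=24 → close Dunmere (overflow 19)
  28÷3 = 9 each, +1 to first 1
Round 3: Fernhollow=21 Greywater=23 Juniper=33 → close Juniper (overflow 28)
  33÷2 = 16 each, +1 to first 1
Round 4: Fernhollow=38 Greywater=39 → close Fernhollow (overflow 31)
  38÷1 = 38 each, +1 to first 0

Closure order: Briarlake, Dunmere, Juniper, Fernhollow
Last habitat: Greywater with 77 animals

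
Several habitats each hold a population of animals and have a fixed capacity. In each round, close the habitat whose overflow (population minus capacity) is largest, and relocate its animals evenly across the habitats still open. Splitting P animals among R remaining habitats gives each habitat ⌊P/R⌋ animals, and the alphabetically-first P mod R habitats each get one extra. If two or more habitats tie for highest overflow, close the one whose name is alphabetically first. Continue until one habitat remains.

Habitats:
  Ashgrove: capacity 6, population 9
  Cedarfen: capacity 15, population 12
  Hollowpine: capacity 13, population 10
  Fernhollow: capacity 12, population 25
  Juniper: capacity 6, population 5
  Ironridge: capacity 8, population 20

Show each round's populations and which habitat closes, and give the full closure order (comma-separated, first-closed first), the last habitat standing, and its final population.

Closure order: Fernhollow, Ironridge, Ashgrove, Juniper, Cedarfen
Last habitat: Hollowpine with 81 animals

Round 1: Ashgrove=9 Cedarfen=12 Fernhollow=25 Hollowpine=10 Ironridge=20 Juniper=5 → close Fernhollow (overflow 13)
  25÷5 = 5 each, +1 to first 0
Round 2: Ashgrove=14 Cedarfen=17 Hollowpine=15 Ironridge=25 Juniper=10 → close Ironridge (overflow 17)
  25÷4 = 6 each, +1 to first 1
Round 3: Ashgrove=21 Cedarfen=23 Hollowpine=21 Juniper=16 → close Ashgrove (overflow 15)
  21÷3 = 7 each, +1 to first 0
Round 4: Cedarfen=30 Hollowpine=28 Juniper=23 → close Juniper (overflow 17)
  23÷2 = 11 each, +1 to first 1
Round 5: Cedarfen=42 Hollowpine=39 → close Cedarfen (overflow 27)
  42÷1 = 42 each, +1 to first 0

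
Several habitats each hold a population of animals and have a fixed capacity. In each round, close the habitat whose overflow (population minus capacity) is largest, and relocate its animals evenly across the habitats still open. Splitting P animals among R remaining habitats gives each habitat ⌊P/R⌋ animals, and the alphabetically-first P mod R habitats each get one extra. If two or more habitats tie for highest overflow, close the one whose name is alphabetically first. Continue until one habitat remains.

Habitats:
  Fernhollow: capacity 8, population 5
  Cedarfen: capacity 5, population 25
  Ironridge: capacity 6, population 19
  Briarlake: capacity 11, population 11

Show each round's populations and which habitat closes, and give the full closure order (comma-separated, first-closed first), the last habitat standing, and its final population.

Closure order: Cedarfen, Ironridge, Briarlake
Last habitat: Fernhollow with 60 animals

Round 1: Briarlake=11 Cedarfen=25 Fernhollow=5 Ironridge=19 → close Cedarfen (overflow 20)
  25÷3 = 8 each, +1 to first 1
Round 2: Briarlake=20 Fernhollow=13 Ironridge=27 → close Ironridge (overflow 21)
  27÷2 = 13 each, +1 to first 1
Round 3: Briarlake=34 Fernhollow=26 → close Briarlake (overflow 23)
  34÷1 = 34 each, +1 to first 0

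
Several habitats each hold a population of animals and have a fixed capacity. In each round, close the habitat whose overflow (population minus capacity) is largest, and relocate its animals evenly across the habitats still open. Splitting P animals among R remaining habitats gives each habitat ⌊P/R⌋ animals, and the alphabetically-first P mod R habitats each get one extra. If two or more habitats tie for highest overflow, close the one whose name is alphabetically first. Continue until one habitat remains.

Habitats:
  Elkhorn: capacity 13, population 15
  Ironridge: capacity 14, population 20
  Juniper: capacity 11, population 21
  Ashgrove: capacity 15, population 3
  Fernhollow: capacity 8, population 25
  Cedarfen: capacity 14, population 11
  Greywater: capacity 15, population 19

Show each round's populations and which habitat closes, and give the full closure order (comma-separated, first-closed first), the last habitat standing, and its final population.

Closure order: Fernhollow, Juniper, Ironridge, Greywater, Elkhorn, Cedarfen
Last habitat: Ashgrove with 114 animals

Round 1: Ashgrove=3 Cedarfen=11 Elkhorn=15 Fernhollow=25 Greywater=19 Ironridge=20 Juniper=21 → close Fernhollow (overflow 17)
  25÷6 = 4 each, +1 to first 1
Round 2: Ashgrove=8 Cedarfen=15 Elkhorn=19 Greywater=23 Ironridge=24 Juniper=25 → close Juniper (overflow 14)
  25÷5 = 5 each, +1 to first 0
Round 3: Ashgrove=13 Cedarfen=20 Elkhorn=24 Greywater=28 Ironridge=29 → close Ironridge (overflow 15)
  29÷4 = 7 each, +1 to first 1
Round 4: Ashgrove=21 Cedarfen=27 Elkhorn=31 Greywater=35 → close Greywater (overflow 20)
  35÷3 = 11 each, +1 to first 2
Round 5: Ashgrove=33 Cedarfen=39 Elkhorn=42 → close Elkhorn (overflow 29)
  42÷2 = 21 each, +1 to first 0
Round 6: Ashgrove=54 Cedarfen=60 → close Cedarfen (overflow 46)
  60÷1 = 60 each, +1 to first 0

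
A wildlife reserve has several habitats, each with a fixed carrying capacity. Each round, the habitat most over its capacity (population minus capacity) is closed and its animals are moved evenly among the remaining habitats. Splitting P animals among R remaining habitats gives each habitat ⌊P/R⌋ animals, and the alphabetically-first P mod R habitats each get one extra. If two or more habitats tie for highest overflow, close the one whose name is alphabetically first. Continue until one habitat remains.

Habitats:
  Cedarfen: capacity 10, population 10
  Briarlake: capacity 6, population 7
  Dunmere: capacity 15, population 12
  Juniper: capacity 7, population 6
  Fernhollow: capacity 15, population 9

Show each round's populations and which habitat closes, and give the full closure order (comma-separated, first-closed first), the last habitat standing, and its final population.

Closure order: Briarlake, Cedarfen, Juniper, Dunmere
Last habitat: Fernhollow with 44 animals

Round 1: Briarlake=7 Cedarfen=10 Dunmere=12 Fernhollow=9 Juniper=6 → close Briarlake (overflow 1)
  7÷4 = 1 each, +1 to first 3
Round 2: Cedarfen=12 Dunmere=14 Fernhollow=11 Juniper=7 → close Cedarfen (overflow 2)
  12÷3 = 4 each, +1 to first 0
Round 3: Dunmere=18 Fernhollow=15 Juniper=11 → close Juniper (overflow 4)
  11÷2 = 5 each, +1 to first 1
Round 4: Dunmere=24 Fernhollow=20 → close Dunmere (overflow 9)
  24÷1 = 24 each, +1 to first 0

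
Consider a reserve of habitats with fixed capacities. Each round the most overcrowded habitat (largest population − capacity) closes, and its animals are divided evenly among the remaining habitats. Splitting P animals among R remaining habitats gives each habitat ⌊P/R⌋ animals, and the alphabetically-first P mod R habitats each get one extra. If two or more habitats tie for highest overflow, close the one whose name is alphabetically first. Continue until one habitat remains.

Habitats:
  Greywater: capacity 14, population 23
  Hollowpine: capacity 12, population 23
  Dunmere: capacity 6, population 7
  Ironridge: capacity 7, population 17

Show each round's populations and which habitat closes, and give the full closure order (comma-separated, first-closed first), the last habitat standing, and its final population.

Closure order: Hollowpine, Greywater, Ironridge
Last habitat: Dunmere with 70 animals

Round 1: Dunmere=7 Greywater=23 Hollowpine=23 Ironridge=17 → close Hollowpine (overflow 11)
  23÷3 = 7 each, +1 to first 2
Round 2: Dunmere=15 Greywater=31 Ironridge=24 → close Greywater (overflow 17)
  31÷2 = 15 each, +1 to first 1
Round 3: Dunmere=31 Ironridge=39 → close Ironridge (overflow 32)
  39÷1 = 39 each, +1 to first 0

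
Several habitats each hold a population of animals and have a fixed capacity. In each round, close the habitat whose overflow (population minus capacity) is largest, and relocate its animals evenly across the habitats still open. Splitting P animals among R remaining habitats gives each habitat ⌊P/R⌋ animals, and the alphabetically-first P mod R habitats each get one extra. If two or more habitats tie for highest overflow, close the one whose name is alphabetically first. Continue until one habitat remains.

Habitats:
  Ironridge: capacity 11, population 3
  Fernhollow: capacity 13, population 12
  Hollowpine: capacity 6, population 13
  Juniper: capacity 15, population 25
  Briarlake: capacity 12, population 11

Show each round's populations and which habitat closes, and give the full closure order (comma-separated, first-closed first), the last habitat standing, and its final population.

Round 1: Briarlake=11 Fernhollow=12 Hollowpine=13 Ironridge=3 Juniper=25 → close Juniper (overflow 10)
  25÷4 = 6 each, +1 to first 1
Round 2: Briarlake=18 Fernhollow=18 Hollowpine=19 Ironridge=9 → close Hollowpine (overflow 13)
  19÷3 = 6 each, +1 to first 1
Round 3: Briarlake=25 Fernhollow=24 Ironridge=15 → close Briarlake (overflow 13)
  25÷2 = 12 each, +1 to first 1
Round 4: Fernhollow=37 Ironridge=27 → close Fernhollow (overflow 24)
  37÷1 = 37 each, +1 to first 0

Closure order: Juniper, Hollowpine, Briarlake, Fernhollow
Last habitat: Ironridge with 64 animals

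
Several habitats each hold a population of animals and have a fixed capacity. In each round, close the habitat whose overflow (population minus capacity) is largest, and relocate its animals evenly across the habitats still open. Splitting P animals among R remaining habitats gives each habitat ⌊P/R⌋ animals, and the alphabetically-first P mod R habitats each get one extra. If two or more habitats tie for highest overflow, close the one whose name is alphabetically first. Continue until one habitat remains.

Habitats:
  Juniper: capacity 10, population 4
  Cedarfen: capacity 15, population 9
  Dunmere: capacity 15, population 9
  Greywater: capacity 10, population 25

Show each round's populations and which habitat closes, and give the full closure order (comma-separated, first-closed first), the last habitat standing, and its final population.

Round 1: Cedarfen=9 Dunmere=9 Greywater=25 Juniper=4 → close Greywater (overflow 15)
  25÷3 = 8 each, +1 to first 1
Round 2: Cedarfen=18 Dunmere=17 Juniper=12 → close Cedarfen (overflow 3)
  18÷2 = 9 each, +1 to first 0
Round 3: Dunmere=26 Juniper=21 → close Dunmere (overflow 11)
  26÷1 = 26 each, +1 to first 0

Closure order: Greywater, Cedarfen, Dunmere
Last habitat: Juniper with 47 animals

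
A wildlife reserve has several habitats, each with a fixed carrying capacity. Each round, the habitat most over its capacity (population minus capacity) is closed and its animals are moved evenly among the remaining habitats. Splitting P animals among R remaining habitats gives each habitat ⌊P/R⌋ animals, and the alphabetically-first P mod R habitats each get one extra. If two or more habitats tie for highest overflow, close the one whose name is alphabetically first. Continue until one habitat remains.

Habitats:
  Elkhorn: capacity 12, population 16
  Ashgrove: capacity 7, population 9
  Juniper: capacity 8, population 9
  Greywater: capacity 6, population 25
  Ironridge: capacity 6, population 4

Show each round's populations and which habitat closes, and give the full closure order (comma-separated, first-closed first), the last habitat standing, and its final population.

Closure order: Greywater, Elkhorn, Ashgrove, Juniper
Last habitat: Ironridge with 63 animals

Round 1: Ashgrove=9 Elkhorn=16 Greywater=25 Ironridge=4 Juniper=9 → close Greywater (overflow 19)
  25÷4 = 6 each, +1 to first 1
Round 2: Ashgrove=16 Elkhorn=22 Ironridge=10 Juniper=15 → close Elkhorn (overflow 10)
  22÷3 = 7 each, +1 to first 1
Round 3: Ashgrove=24 Ironridge=17 Juniper=22 → close Ashgrove (overflow 17)
  24÷2 = 12 each, +1 to first 0
Round 4: Ironridge=29 Juniper=34 → close Juniper (overflow 26)
  34÷1 = 34 each, +1 to first 0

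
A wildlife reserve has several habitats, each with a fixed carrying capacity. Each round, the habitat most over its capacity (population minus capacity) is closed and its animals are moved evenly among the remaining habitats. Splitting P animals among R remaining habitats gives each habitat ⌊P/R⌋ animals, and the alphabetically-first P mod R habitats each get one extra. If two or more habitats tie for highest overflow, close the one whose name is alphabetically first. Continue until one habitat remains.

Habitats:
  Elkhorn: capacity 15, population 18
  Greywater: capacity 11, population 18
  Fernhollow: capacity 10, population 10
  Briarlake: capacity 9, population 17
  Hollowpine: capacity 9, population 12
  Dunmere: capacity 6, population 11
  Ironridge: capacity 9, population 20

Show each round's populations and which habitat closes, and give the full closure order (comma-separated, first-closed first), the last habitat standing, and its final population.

Closure order: Ironridge, Briarlake, Dunmere, Greywater, Elkhorn, Hollowpine
Last habitat: Fernhollow with 106 animals

Round 1: Briarlake=17 Dunmere=11 Elkhorn=18 Fernhollow=10 Greywater=18 Hollowpine=12 Ironridge=20 → close Ironridge (overflow 11)
  20÷6 = 3 each, +1 to first 2
Round 2: Briarlake=21 Dunmere=15 Elkhorn=21 Fernhollow=13 Greywater=21 Hollowpine=15 → close Briarlake (overflow 12)
  21÷5 = 4 each, +1 to first 1
Round 3: Dunmere=20 Elkhorn=25 Fernhollow=17 Greywater=25 Hollowpine=19 → close Dunmere (overflow 14)
  20÷4 = 5 each, +1 to first 0
Round 4: Elkhorn=30 Fernhollow=22 Greywater=30 Hollowpine=24 → close Greywater (overflow 19)
  30÷3 = 10 each, +1 to first 0
Round 5: Elkhorn=40 Fernhollow=32 Hollowpine=34 → close Elkhorn (overflow 25)
  40÷2 = 20 each, +1 to first 0
Round 6: Fernhollow=52 Hollowpine=54 → close Hollowpine (overflow 45)
  54÷1 = 54 each, +1 to first 0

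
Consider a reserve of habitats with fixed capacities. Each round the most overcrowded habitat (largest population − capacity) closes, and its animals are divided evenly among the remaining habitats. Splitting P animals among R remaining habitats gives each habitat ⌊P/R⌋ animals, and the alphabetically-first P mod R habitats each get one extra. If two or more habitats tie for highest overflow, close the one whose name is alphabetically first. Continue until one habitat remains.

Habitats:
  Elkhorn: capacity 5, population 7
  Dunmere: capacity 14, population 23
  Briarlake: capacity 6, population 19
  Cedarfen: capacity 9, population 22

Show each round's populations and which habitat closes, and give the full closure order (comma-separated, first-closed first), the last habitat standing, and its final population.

Closure order: Briarlake, Cedarfen, Dunmere
Last habitat: Elkhorn with 71 animals

Round 1: Briarlake=19 Cedarfen=22 Dunmere=23 Elkhorn=7 → close Briarlake (overflow 13)
  19÷3 = 6 each, +1 to first 1
Round 2: Cedarfen=29 Dunmere=29 Elkhorn=13 → close Cedarfen (overflow 20)
  29÷2 = 14 each, +1 to first 1
Round 3: Dunmere=44 Elkhorn=27 → close Dunmere (overflow 30)
  44÷1 = 44 each, +1 to first 0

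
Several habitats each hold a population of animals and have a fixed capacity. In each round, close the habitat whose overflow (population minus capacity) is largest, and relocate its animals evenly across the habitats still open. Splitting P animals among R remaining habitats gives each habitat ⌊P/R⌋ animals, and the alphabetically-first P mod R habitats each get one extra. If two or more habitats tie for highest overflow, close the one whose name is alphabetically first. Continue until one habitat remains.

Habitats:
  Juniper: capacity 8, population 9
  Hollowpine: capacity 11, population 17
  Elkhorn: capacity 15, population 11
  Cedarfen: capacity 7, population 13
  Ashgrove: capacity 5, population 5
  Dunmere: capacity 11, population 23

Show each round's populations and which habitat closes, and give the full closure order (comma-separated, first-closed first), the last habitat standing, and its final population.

Closure order: Dunmere, Cedarfen, Hollowpine, Ashgrove, Juniper
Last habitat: Elkhorn with 78 animals

Round 1: Ashgrove=5 Cedarfen=13 Dunmere=23 Elkhorn=11 Hollowpine=17 Juniper=9 → close Dunmere (overflow 12)
  23÷5 = 4 each, +1 to first 3
Round 2: Ashgrove=10 Cedarfen=18 Elkhorn=16 Hollowpine=21 Juniper=13 → close Cedarfen (overflow 11)
  18÷4 = 4 each, +1 to first 2
Round 3: Ashgrove=15 Elkhorn=21 Hollowpine=25 Juniper=17 → close Hollowpine (overflow 14)
  25÷3 = 8 each, +1 to first 1
Round 4: Ashgrove=24 Elkhorn=29 Juniper=25 → close Ashgrove (overflow 19)
  24÷2 = 12 each, +1 to first 0
Round 5: Elkhorn=41 Juniper=37 → close Juniper (overflow 29)
  37÷1 = 37 each, +1 to first 0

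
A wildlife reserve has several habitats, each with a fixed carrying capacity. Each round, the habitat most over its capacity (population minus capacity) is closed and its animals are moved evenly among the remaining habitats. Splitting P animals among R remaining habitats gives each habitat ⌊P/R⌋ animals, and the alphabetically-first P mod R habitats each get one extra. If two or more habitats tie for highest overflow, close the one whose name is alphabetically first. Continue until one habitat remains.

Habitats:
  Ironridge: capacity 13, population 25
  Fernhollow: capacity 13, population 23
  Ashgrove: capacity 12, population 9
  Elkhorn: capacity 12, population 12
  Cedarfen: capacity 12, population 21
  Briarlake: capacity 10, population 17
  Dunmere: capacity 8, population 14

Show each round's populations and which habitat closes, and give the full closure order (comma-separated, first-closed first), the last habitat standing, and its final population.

Closure order: Ironridge, Fernhollow, Cedarfen, Briarlake, Dunmere, Ashgrove
Last habitat: Elkhorn with 121 animals

Round 1: Ashgrove=9 Briarlake=17 Cedarfen=21 Dunmere=14 Elkhorn=12 Fernhollow=23 Ironridge=25 → close Ironridge (overflow 12)
  25÷6 = 4 each, +1 to first 1
Round 2: Ashgrove=14 Briarlake=21 Cedarfen=25 Dunmere=18 Elkhorn=16 Fernhollow=27 → close Fernhollow (overflow 14)
  27÷5 = 5 each, +1 to first 2
Round 3: Ashgrove=20 Briarlake=27 Cedarfen=30 Dunmere=23 Elkhorn=21 → close Cedarfen (overflow 18)
  30÷4 = 7 each, +1 to first 2
Round 4: Ashgrove=28 Briarlake=35 Dunmere=30 Elkhorn=28 → close Briarlake (overflow 25)
  35÷3 = 11 each, +1 to first 2
Round 5: Ashgrove=40 Dunmere=42 Elkhorn=39 → close Dunmere (overflow 34)
  42÷2 = 21 each, +1 to first 0
Round 6: Ashgrove=61 Elkhorn=60 → close Ashgrove (overflow 49)
  61÷1 = 61 each, +1 to first 0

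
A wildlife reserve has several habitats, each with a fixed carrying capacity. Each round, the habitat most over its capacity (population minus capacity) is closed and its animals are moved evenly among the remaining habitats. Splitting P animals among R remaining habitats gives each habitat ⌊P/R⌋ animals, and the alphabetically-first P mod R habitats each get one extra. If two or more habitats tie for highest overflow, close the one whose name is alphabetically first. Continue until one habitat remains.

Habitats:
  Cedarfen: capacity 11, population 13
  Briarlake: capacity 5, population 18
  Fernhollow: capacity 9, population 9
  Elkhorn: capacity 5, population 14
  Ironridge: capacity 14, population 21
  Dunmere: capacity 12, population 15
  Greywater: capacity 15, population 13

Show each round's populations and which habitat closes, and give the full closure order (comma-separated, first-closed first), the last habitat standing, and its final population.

Closure order: Briarlake, Elkhorn, Ironridge, Dunmere, Cedarfen, Fernhollow
Last habitat: Greywater with 103 animals

Round 1: Briarlake=18 Cedarfen=13 Dunmere=15 Elkhorn=14 Fernhollow=9 Greywater=13 Ironridge=21 → close Briarlake (overflow 13)
  18÷6 = 3 each, +1 to first 0
Round 2: Cedarfen=16 Dunmere=18 Elkhorn=17 Fernhollow=12 Greywater=16 Ironridge=24 → close Elkhorn (overflow 12)
  17÷5 = 3 each, +1 to first 2
Round 3: Cedarfen=20 Dunmere=22 Fernhollow=15 Greywater=19 Ironridge=27 → close Ironridge (overflow 13)
  27÷4 = 6 each, +1 to first 3
Round 4: Cedarfen=27 Dunmere=29 Fernhollow=22 Greywater=25 → close Dunmere (overflow 17)
  29÷3 = 9 each, +1 to first 2
Round 5: Cedarfen=37 Fernhollow=32 Greywater=34 → close Cedarfen (overflow 26)
  37÷2 = 18 each, +1 to first 1
Round 6: Fernhollow=51 Greywater=52 → close Fernhollow (overflow 42)
  51÷1 = 51 each, +1 to first 0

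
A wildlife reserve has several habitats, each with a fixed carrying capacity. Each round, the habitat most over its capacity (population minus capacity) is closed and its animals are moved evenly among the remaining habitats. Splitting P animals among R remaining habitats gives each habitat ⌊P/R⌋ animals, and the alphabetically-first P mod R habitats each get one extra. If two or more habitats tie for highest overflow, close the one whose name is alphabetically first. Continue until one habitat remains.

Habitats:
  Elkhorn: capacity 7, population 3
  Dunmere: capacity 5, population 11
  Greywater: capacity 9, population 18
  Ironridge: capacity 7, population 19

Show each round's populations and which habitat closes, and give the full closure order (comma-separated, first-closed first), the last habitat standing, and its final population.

Round 1: Dunmere=11 Elkhorn=3 Greywater=18 Ironridge=19 → close Ironridge (overflow 12)
  19÷3 = 6 each, +1 to first 1
Round 2: Dunmere=18 Elkhorn=9 Greywater=24 → close Greywater (overflow 15)
  24÷2 = 12 each, +1 to first 0
Round 3: Dunmere=30 Elkhorn=21 → close Dunmere (overflow 25)
  30÷1 = 30 each, +1 to first 0

Closure order: Ironridge, Greywater, Dunmere
Last habitat: Elkhorn with 51 animals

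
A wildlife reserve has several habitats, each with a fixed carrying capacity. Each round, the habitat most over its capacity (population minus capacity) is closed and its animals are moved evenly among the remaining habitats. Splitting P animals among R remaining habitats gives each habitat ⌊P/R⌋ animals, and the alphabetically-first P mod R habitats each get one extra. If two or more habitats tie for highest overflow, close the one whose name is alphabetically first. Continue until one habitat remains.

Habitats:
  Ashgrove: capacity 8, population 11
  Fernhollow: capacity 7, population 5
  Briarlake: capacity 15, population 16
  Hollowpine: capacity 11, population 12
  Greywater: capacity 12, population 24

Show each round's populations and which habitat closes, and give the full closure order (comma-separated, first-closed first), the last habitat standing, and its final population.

Closure order: Greywater, Ashgrove, Briarlake, Hollowpine
Last habitat: Fernhollow with 68 animals

Round 1: Ashgrove=11 Briarlake=16 Fernhollow=5 Greywater=24 Hollowpine=12 → close Greywater (overflow 12)
  24÷4 = 6 each, +1 to first 0
Round 2: Ashgrove=17 Briarlake=22 Fernhollow=11 Hollowpine=18 → close Ashgrove (overflow 9)
  17÷3 = 5 each, +1 to first 2
Round 3: Briarlake=28 Fernhollow=17 Hollowpine=23 → close Briarlake (overflow 13)
  28÷2 = 14 each, +1 to first 0
Round 4: Fernhollow=31 Hollowpine=37 → close Hollowpine (overflow 26)
  37÷1 = 37 each, +1 to first 0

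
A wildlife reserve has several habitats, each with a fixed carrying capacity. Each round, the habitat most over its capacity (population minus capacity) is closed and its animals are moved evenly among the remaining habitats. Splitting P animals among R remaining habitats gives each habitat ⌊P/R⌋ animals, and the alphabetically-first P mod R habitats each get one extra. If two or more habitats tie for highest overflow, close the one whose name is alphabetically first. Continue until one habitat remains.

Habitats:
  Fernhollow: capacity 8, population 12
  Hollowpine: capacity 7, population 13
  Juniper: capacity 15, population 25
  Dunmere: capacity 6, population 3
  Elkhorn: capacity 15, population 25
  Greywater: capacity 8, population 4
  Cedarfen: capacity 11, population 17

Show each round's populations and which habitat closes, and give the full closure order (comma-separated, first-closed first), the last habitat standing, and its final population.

Round 1: Cedarfen=17 Dunmere=3 Elkhorn=25 Fernhollow=12 Greywater=4 Hollowpine=13 Juniper=25 → close Elkhorn (overflow 10)
  25÷6 = 4 each, +1 to first 1
Round 2: Cedarfen=22 Dunmere=7 Fernhollow=16 Greywater=8 Hollowpine=17 Juniper=29 → close Juniper (overflow 14)
  29÷5 = 5 each, +1 to first 4
Round 3: Cedarfen=28 Dunmere=13 Fernhollow=22 Greywater=14 Hollowpine=22 → close Cedarfen (overflow 17)
  28÷4 = 7 each, +1 to first 0
Round 4: Dunmere=20 Fernhollow=29 Greywater=21 Hollowpine=29 → close Hollowpine (overflow 22)
  29÷3 = 9 each, +1 to first 2
Round 5: Dunmere=30 Fernhollow=39 Greywater=30 → close Fernhollow (overflow 31)
  39÷2 = 19 each, +1 to first 1
Round 6: Dunmere=50 Greywater=49 → close Dunmere (overflow 44)
  50÷1 = 50 each, +1 to first 0

Closure order: Elkhorn, Juniper, Cedarfen, Hollowpine, Fernhollow, Dunmere
Last habitat: Greywater with 99 animals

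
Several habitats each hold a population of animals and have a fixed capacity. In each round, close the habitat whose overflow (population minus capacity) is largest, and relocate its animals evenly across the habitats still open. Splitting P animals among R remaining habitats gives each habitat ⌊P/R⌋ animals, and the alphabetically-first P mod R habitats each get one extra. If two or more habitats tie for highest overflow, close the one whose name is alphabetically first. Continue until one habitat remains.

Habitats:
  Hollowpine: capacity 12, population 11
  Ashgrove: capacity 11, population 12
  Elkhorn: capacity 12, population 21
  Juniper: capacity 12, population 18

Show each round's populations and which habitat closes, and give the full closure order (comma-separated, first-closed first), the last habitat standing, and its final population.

Closure order: Elkhorn, Juniper, Ashgrove
Last habitat: Hollowpine with 62 animals

Round 1: Ashgrove=12 Elkhorn=21 Hollowpine=11 Juniper=18 → close Elkhorn (overflow 9)
  21÷3 = 7 each, +1 to first 0
Round 2: Ashgrove=19 Hollowpine=18 Juniper=25 → close Juniper (overflow 13)
  25÷2 = 12 each, +1 to first 1
Round 3: Ashgrove=32 Hollowpine=30 → close Ashgrove (overflow 21)
  32÷1 = 32 each, +1 to first 0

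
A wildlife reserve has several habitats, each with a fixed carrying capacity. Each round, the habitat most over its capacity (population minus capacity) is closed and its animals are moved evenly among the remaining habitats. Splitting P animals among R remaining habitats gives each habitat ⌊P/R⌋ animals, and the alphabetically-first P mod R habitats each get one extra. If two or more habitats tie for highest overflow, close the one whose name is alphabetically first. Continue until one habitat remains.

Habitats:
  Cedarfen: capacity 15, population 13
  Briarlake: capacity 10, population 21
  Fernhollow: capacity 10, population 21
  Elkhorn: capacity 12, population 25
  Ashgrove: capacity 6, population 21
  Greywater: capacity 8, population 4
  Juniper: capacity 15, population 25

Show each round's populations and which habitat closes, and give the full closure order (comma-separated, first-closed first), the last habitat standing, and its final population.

Closure order: Ashgrove, Elkhorn, Briarlake, Fernhollow, Juniper, Cedarfen
Last habitat: Greywater with 130 animals

Round 1: Ashgrove=21 Briarlake=21 Cedarfen=13 Elkhorn=25 Fernhollow=21 Greywater=4 Juniper=25 → close Ashgrove (overflow 15)
  21÷6 = 3 each, +1 to first 3
Round 2: Briarlake=25 Cedarfen=17 Elkhorn=29 Fernhollow=24 Greywater=7 Juniper=28 → close Elkhorn (overflow 17)
  29÷5 = 5 each, +1 to first 4
Round 3: Briarlake=31 Cedarfen=23 Fernhollow=30 Greywater=13 Juniper=33 → close Briarlake (overflow 21)
  31÷4 = 7 each, +1 to first 3
Round 4: Cedarfen=31 Fernhollow=38 Greywater=21 Juniper=40 → close Fernhollow (overflow 28)
  38÷3 = 12 each, +1 to first 2
Round 5: Cedarfen=44 Greywater=34 Juniper=52 → close Juniper (overflow 37)
  52÷2 = 26 each, +1 to first 0
Round 6: Cedarfen=70 Greywater=60 → close Cedarfen (overflow 55)
  70÷1 = 70 each, +1 to first 0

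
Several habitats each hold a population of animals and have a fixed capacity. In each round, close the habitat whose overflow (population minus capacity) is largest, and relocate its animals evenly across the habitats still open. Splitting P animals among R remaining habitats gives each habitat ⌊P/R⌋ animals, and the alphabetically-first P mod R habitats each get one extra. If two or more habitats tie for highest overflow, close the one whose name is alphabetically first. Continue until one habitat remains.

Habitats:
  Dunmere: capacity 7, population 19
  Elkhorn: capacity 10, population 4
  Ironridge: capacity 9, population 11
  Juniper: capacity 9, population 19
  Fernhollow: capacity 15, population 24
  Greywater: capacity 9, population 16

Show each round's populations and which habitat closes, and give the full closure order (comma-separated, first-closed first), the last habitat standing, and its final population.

Closure order: Dunmere, Fernhollow, Juniper, Greywater, Ironridge
Last habitat: Elkhorn with 93 animals

Round 1: Dunmere=19 Elkhorn=4 Fernhollow=24 Greywater=16 Ironridge=11 Juniper=19 → close Dunmere (overflow 12)
  19÷5 = 3 each, +1 to first 4
Round 2: Elkhorn=8 Fernhollow=28 Greywater=20 Ironridge=15 Juniper=22 → close Fernhollow (overflow 13)
  28÷4 = 7 each, +1 to first 0
Round 3: Elkhorn=15 Greywater=27 Ironridge=22 Juniper=29 → close Juniper (overflow 20)
  29÷3 = 9 each, +1 to first 2
Round 4: Elkhorn=25 Greywater=37 Ironridge=31 → close Greywater (overflow 28)
  37÷2 = 18 each, +1 to first 1
Round 5: Elkhorn=44 Ironridge=49 → close Ironridge (overflow 40)
  49÷1 = 49 each, +1 to first 0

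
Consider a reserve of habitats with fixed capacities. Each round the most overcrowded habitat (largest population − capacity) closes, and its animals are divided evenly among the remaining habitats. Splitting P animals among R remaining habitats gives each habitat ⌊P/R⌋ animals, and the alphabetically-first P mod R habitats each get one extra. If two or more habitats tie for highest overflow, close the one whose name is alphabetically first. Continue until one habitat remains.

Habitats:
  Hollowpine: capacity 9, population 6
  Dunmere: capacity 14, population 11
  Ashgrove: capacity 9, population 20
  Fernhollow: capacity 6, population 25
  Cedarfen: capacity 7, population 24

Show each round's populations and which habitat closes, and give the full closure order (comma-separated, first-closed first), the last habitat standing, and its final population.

Closure order: Fernhollow, Cedarfen, Ashgrove, Dunmere
Last habitat: Hollowpine with 86 animals

Round 1: Ashgrove=20 Cedarfen=24 Dunmere=11 Fernhollow=25 Hollowpine=6 → close Fernhollow (overflow 19)
  25÷4 = 6 each, +1 to first 1
Round 2: Ashgrove=27 Cedarfen=30 Dunmere=17 Hollowpine=12 → close Cedarfen (overflow 23)
  30÷3 = 10 each, +1 to first 0
Round 3: Ashgrove=37 Dunmere=27 Hollowpine=22 → close Ashgrove (overflow 28)
  37÷2 = 18 each, +1 to first 1
Round 4: Dunmere=46 Hollowpine=40 → close Dunmere (overflow 32)
  46÷1 = 46 each, +1 to first 0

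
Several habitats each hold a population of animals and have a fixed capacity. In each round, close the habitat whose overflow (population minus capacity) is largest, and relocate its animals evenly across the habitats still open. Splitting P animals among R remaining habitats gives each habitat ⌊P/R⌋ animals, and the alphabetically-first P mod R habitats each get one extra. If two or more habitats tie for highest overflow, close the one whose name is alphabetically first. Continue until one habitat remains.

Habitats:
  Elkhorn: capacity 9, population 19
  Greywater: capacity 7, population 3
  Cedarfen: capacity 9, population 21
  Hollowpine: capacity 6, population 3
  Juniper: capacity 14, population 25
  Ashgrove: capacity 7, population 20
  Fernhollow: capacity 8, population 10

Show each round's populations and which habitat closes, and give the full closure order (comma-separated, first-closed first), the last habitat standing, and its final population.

Closure order: Ashgrove, Cedarfen, Elkhorn, Juniper, Fernhollow, Greywater
Last habitat: Hollowpine with 101 animals

Round 1: Ashgrove=20 Cedarfen=21 Elkhorn=19 Fernhollow=10 Greywater=3 Hollowpine=3 Juniper=25 → close Ashgrove (overflow 13)
  20÷6 = 3 each, +1 to first 2
Round 2: Cedarfen=25 Elkhorn=23 Fernhollow=13 Greywater=6 Hollowpine=6 Juniper=28 → close Cedarfen (overflow 16)
  25÷5 = 5 each, +1 to first 0
Round 3: Elkhorn=28 Fernhollow=18 Greywater=11 Hollowpine=11 Juniper=33 → close Elkhorn (overflow 19)
  28÷4 = 7 each, +1 to first 0
Round 4: Fernhollow=25 Greywater=18 Hollowpine=18 Juniper=40 → close Juniper (overflow 26)
  40÷3 = 13 each, +1 to first 1
Round 5: Fernhollow=39 Greywater=31 Hollowpine=31 → close Fernhollow (overflow 31)
  39÷2 = 19 each, +1 to first 1
Round 6: Greywater=51 Hollowpine=50 → close Greywater (overflow 44)
  51÷1 = 51 each, +1 to first 0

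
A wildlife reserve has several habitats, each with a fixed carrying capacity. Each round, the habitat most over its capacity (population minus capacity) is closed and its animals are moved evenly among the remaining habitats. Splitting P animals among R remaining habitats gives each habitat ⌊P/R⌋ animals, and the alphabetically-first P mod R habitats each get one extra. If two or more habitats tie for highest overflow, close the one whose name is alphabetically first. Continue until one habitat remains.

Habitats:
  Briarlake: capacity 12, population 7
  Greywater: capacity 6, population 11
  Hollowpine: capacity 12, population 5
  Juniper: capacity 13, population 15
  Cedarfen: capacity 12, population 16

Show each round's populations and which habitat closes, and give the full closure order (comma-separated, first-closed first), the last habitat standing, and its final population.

Round 1: Briarlake=7 Cedarfen=16 Greywater=11 Hollowpine=5 Juniper=15 → close Greywater (overflow 5)
  11÷4 = 2 each, +1 to first 3
Round 2: Briarlake=10 Cedarfen=19 Hollowpine=8 Juniper=17 → close Cedarfen (overflow 7)
  19÷3 = 6 each, +1 to first 1
Round 3: Briarlake=17 Hollowpine=14 Juniper=23 → close Juniper (overflow 10)
  23÷2 = 11 each, +1 to first 1
Round 4: Briarlake=29 Hollowpine=25 → close Briarlake (overflow 17)
  29÷1 = 29 each, +1 to first 0

Closure order: Greywater, Cedarfen, Juniper, Briarlake
Last habitat: Hollowpine with 54 animals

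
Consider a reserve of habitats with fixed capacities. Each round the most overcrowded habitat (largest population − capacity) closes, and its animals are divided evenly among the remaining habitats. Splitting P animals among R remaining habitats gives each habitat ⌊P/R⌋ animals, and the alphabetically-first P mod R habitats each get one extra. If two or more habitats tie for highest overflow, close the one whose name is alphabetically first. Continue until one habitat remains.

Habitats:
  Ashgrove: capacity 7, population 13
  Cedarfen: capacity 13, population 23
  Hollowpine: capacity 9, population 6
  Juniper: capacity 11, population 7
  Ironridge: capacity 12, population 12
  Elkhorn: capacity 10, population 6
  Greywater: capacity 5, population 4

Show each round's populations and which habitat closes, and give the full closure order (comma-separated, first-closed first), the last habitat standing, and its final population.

Closure order: Cedarfen, Ashgrove, Greywater, Ironridge, Elkhorn, Hollowpine
Last habitat: Juniper with 71 animals

Round 1: Ashgrove=13 Cedarfen=23 Elkhorn=6 Greywater=4 Hollowpine=6 Ironridge=12 Juniper=7 → close Cedarfen (overflow 10)
  23÷6 = 3 each, +1 to first 5
Round 2: Ashgrove=17 Elkhorn=10 Greywater=8 Hollowpine=10 Ironridge=16 Juniper=10 → close Ashgrove (overflow 10)
  17÷5 = 3 each, +1 to first 2
Round 3: Elkhorn=14 Greywater=12 Hollowpine=13 Ironridge=19 Juniper=13 → close Greywater (overflow 7)
  12÷4 = 3 each, +1 to first 0
Round 4: Elkhorn=17 Hollowpine=16 Ironridge=22 Juniper=16 → close Ironridge (overflow 10)
  22÷3 = 7 each, +1 to first 1
Round 5: Elkhorn=25 Hollowpine=23 Juniper=23 → close Elkhorn (overflow 15)
  25÷2 = 12 each, +1 to first 1
Round 6: Hollowpine=36 Juniper=35 → close Hollowpine (overflow 27)
  36÷1 = 36 each, +1 to first 0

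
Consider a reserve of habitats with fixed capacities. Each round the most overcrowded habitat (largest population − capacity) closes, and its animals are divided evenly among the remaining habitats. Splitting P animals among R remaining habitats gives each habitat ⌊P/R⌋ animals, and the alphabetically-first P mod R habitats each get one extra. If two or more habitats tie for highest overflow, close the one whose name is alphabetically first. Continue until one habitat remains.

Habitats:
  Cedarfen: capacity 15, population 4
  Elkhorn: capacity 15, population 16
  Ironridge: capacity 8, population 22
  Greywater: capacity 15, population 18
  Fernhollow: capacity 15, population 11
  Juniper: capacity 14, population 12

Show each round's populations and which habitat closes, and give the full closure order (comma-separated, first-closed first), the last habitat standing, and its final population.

Round 1: Cedarfen=4 Elkhorn=16 Fernhollow=11 Greywater=18 Ironridge=22 Juniper=12 → close Ironridge (overflow 14)
  22÷5 = 4 each, +1 to first 2
Round 2: Cedarfen=9 Elkhorn=21 Fernhollow=15 Greywater=22 Juniper=16 → close Greywater (overflow 7)
  22÷4 = 5 each, +1 to first 2
Round 3: Cedarfen=15 Elkhorn=27 Fernhollow=20 Juniper=21 → close Elkhorn (overflow 12)
  27÷3 = 9 each, +1 to first 0
Round 4: Cedarfen=24 Fernhollow=29 Juniper=30 → close Juniper (overflow 16)
  30÷2 = 15 each, +1 to first 0
Round 5: Cedarfen=39 Fernhollow=44 → close Fernhollow (overflow 29)
  44÷1 = 44 each, +1 to first 0

Closure order: Ironridge, Greywater, Elkhorn, Juniper, Fernhollow
Last habitat: Cedarfen with 83 animals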